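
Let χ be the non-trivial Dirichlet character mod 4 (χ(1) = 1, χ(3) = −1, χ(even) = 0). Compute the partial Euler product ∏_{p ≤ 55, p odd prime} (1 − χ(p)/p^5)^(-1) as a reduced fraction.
∏ = 241552412610573346540717288090615330738043013683948985221451329316738054554305/242484077809603940117660402752750309983134701869309180441833184178683110227968

The odd primes p ≤ 55 are [3, 5, 7, 11, 13, 17, 19, 23, 29, 31, 37, 41, 43, 47, 53]. For each, χ(p) = 1 if p ≡ 1 mod 4, χ(p) = −1 if p ≡ 3 mod 4. Taking (1 − χ(p)/p^5)^(-1) = p^5/(p^5 − χ(p)): (1 − (-1)/3^5)^(-1) · (1 − (1)/5^5)^(-1) · (1 − (-1)/7^5)^(-1) · (1 − (-1)/11^5)^(-1) · (1 − (1)/13^5)^(-1) · (1 − (1)/17^5)^(-1) · (1 − (-1)/19^5)^(-1) · (1 − (-1)/23^5)^(-1) · (1 − (1)/29^5)^(-1) · (1 − (-1)/31^5)^(-1) · (1 − (1)/37^5)^(-1) · (1 − (1)/41^5)^(-1) · (1 − (-1)/43^5)^(-1) · (1 − (-1)/47^5)^(-1) · (1 − (1)/53^5)^(-1) = 241552412610573346540717288090615330738043013683948985221451329316738054554305/242484077809603940117660402752750309983134701869309180441833184178683110227968.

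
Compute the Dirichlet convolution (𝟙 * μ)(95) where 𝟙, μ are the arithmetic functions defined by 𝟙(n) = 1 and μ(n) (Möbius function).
(𝟙 * μ)(95) = 0

Divisors of 95: [1, 5, 19, 95]. For each d | 95:
  d = 1: 𝟙(1) · μ(95/1) = 1 · 1 = 1
  d = 5: 𝟙(5) · μ(95/5) = 1 · -1 = -1
  d = 19: 𝟙(19) · μ(95/19) = 1 · -1 = -1
  d = 95: 𝟙(95) · μ(95/95) = 1 · 1 = 1
Summing: (𝟙 * μ)(95) = 1 + -1 + -1 + 1 = 0.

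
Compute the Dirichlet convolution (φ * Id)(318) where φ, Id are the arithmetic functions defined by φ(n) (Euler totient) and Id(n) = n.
(φ * Id)(318) = 1575

Divisors of 318: [1, 2, 3, 6, 53, 106, 159, 318]. For each d | 318:
  d = 1: φ(1) · Id(318/1) = 1 · 318 = 318
  d = 2: φ(2) · Id(318/2) = 1 · 159 = 159
  d = 3: φ(3) · Id(318/3) = 2 · 106 = 212
  d = 6: φ(6) · Id(318/6) = 2 · 53 = 106
  d = 53: φ(53) · Id(318/53) = 52 · 6 = 312
  d = 106: φ(106) · Id(318/106) = 52 · 3 = 156
  d = 159: φ(159) · Id(318/159) = 104 · 2 = 208
  d = 318: φ(318) · Id(318/318) = 104 · 1 = 104
Summing: (φ * Id)(318) = 318 + 159 + 212 + 106 + 312 + 156 + 208 + 104 = 1575.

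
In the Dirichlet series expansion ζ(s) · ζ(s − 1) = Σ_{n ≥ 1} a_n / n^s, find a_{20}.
σ(20) = 42

In the product (Σ m^0/m^s)(Σ k / k^s) = Σ (Σ_{d | n} d) / n^s, the coefficient of 1/n^s is σ(n) = Σ_{d | n} d. For n = 20, divisors are [1, 2, 4, 5, 10, 20]; summing: σ(20) = 42.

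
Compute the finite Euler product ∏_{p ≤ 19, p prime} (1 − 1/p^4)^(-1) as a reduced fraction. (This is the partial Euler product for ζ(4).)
∏ = 7064087752265346803/6526834216796160000

The primes p ≤ 19 are [2, 3, 5, 7, 11, 13, 17, 19]. For each prime, (1 − 1/p^4)^(-1) = p^4 / (p^4 − 1). The product is (1 − 1/2^4)^(-1), (1 − 1/3^4)^(-1), (1 − 1/5^4)^(-1), (1 − 1/7^4)^(-1), (1 − 1/11^4)^(-1), (1 − 1/13^4)^(-1), (1 − 1/17^4)^(-1), (1 − 1/19^4)^(-1) = ∏ p^4 / (p^4 − 1) = 7064087752265346803/6526834216796160000.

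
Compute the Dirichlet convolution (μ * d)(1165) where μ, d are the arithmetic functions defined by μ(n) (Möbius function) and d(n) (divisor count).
(μ * d)(1165) = 1

Divisors of 1165: [1, 5, 233, 1165]. For each d | 1165:
  d = 1: μ(1) · d(1165/1) = 1 · 4 = 4
  d = 5: μ(5) · d(1165/5) = -1 · 2 = -2
  d = 233: μ(233) · d(1165/233) = -1 · 2 = -2
  d = 1165: μ(1165) · d(1165/1165) = 1 · 1 = 1
Summing: (μ * d)(1165) = 4 + -2 + -2 + 1 = 1.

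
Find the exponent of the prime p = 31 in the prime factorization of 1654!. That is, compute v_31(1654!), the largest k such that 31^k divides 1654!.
v_31(1654!) = 54

Legendre's formula: v_p(n!) = Σ_{k ≥ 1} ⌊n / p^k⌋. For p = 31, n = 1654, the terms are:
  ⌊1654/31^1⌋ = ⌊1654/31⌋ = 53
  ⌊1654/31^2⌋ = ⌊1654/961⌋ = 1
(the next term ⌊1654/31^3⌋ = 0, terminating the sum). Summing: v_31(1654!) = 53 + 1 = 54.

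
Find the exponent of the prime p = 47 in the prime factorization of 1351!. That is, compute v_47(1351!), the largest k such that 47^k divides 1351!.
v_47(1351!) = 28

Legendre's formula: v_p(n!) = Σ_{k ≥ 1} ⌊n / p^k⌋. For p = 47, n = 1351, the terms are:
  ⌊1351/47^1⌋ = ⌊1351/47⌋ = 28
(the next term ⌊1351/47^2⌋ = 0, terminating the sum). Summing: v_47(1351!) = 28 = 28.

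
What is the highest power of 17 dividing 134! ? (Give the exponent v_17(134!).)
v_17(134!) = 7

Legendre's formula: v_p(n!) = Σ_{k ≥ 1} ⌊n / p^k⌋. For p = 17, n = 134, the terms are:
  ⌊134/17^1⌋ = ⌊134/17⌋ = 7
(the next term ⌊134/17^2⌋ = 0, terminating the sum). Summing: v_17(134!) = 7 = 7.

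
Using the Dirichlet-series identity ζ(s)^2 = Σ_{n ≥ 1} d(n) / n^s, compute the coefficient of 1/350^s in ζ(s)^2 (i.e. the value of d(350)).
d(350) = 12

ζ(s)^2 = (Σ 1/m^s)(Σ 1/k^s). The coefficient of 1/n^s in the product is the number of ordered pairs (m, k) with mk = n, which equals d(n). For n = 350, divisors are [1, 2, 5, 7, 10, 14, 25, 35, 50, 70, 175, 350], so d(350) = 12.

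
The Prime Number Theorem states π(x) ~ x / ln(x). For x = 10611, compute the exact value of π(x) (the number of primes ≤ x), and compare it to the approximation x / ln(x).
π(10611) = 1294;  x/ln(x) ≈ 1144.70;  relative error ≈ 11.54%.

Directly count primes up to 10611: π(10611) = 1294. The PNT approximation gives 10611/ln(10611) ≈ 10611/9.26965 ≈ 1144.70. Relative error (π(x) − x/ln(x)) / π(x) ≈ 11.54%; the approximation is known to undercount slightly (Li(x) is a better estimate).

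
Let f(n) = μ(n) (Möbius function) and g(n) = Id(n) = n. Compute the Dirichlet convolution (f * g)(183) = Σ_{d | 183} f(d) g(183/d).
(μ * Id)(183) = 120

Divisors of 183: [1, 3, 61, 183]. For each d | 183:
  d = 1: μ(1) · Id(183/1) = 1 · 183 = 183
  d = 3: μ(3) · Id(183/3) = -1 · 61 = -61
  d = 61: μ(61) · Id(183/61) = -1 · 3 = -3
  d = 183: μ(183) · Id(183/183) = 1 · 1 = 1
Summing: (μ * Id)(183) = 183 + -61 + -3 + 1 = 120.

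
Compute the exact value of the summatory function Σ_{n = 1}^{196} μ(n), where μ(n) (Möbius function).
Σ_{n ≤ 196} μ(n) = -6

Compute μ(n) for each 1 ≤ n ≤ 196: μ(1) = 1, μ(2) = -1, μ(3) = -1, μ(4) = 0, μ(5) = -1, μ(6) = 1, μ(7) = -1, μ(8) = 0, μ(9) = 0, μ(10) = 1, μ(11) = -1, μ(12) = 0, μ(13) = -1, μ(14) = 1, μ(15) = 1, μ(16) = 0, μ(17) = -1, μ(18) = 0, μ(19) = -1, μ(20) = 0, μ(21) = 1, μ(22) = 1, μ(23) = -1, μ(24) = 0, μ(25) = 0, μ(26) = 1, μ(27) = 0, μ(28) = 0, μ(29) = -1, μ(30) = -1, μ(31) = -1, μ(32) = 0, μ(33) = 1, μ(34) = 1, μ(35) = 1, μ(36) = 0, μ(37) = -1, μ(38) = 1, μ(39) = 1, μ(40) = 0, μ(41) = -1, μ(42) = -1, μ(43) = -1, μ(44) = 0, μ(45) = 0, μ(46) = 1, μ(47) = -1, μ(48) = 0, μ(49) = 0, μ(50) = 0, μ(51) = 1, μ(52) = 0, μ(53) = -1, μ(54) = 0, μ(55) = 1, μ(56) = 0, μ(57) = 1, μ(58) = 1, μ(59) = -1, μ(60) = 0, μ(61) = -1, μ(62) = 1, μ(63) = 0, μ(64) = 0, μ(65) = 1, μ(66) = -1, μ(67) = -1, μ(68) = 0, μ(69) = 1, μ(70) = -1, μ(71) = -1, μ(72) = 0, μ(73) = -1, μ(74) = 1, μ(75) = 0, μ(76) = 0, μ(77) = 1, μ(78) = -1, μ(79) = -1, μ(80) = 0, μ(81) = 0, μ(82) = 1, μ(83) = -1, μ(84) = 0, μ(85) = 1, μ(86) = 1, μ(87) = 1, μ(88) = 0, μ(89) = -1, μ(90) = 0, μ(91) = 1, μ(92) = 0, μ(93) = 1, μ(94) = 1, μ(95) = 1, μ(96) = 0, μ(97) = -1, μ(98) = 0, μ(99) = 0, μ(100) = 0, μ(101) = -1, μ(102) = -1, μ(103) = -1, μ(104) = 0, μ(105) = -1, μ(106) = 1, μ(107) = -1, μ(108) = 0, μ(109) = -1, μ(110) = -1, μ(111) = 1, μ(112) = 0, μ(113) = -1, μ(114) = -1, μ(115) = 1, μ(116) = 0, μ(117) = 0, μ(118) = 1, μ(119) = 1, μ(120) = 0, μ(121) = 0, μ(122) = 1, μ(123) = 1, μ(124) = 0, μ(125) = 0, μ(126) = 0, μ(127) = -1, μ(128) = 0, μ(129) = 1, μ(130) = -1, μ(131) = -1, μ(132) = 0, μ(133) = 1, μ(134) = 1, μ(135) = 0, μ(136) = 0, μ(137) = -1, μ(138) = -1, μ(139) = -1, μ(140) = 0, μ(141) = 1, μ(142) = 1, μ(143) = 1, μ(144) = 0, μ(145) = 1, μ(146) = 1, μ(147) = 0, μ(148) = 0, μ(149) = -1, μ(150) = 0, μ(151) = -1, μ(152) = 0, μ(153) = 0, μ(154) = -1, μ(155) = 1, μ(156) = 0, μ(157) = -1, μ(158) = 1, μ(159) = 1, μ(160) = 0, μ(161) = 1, μ(162) = 0, μ(163) = -1, μ(164) = 0, μ(165) = -1, μ(166) = 1, μ(167) = -1, μ(168) = 0, μ(169) = 0, μ(170) = -1, μ(171) = 0, μ(172) = 0, μ(173) = -1, μ(174) = -1, μ(175) = 0, μ(176) = 0, μ(177) = 1, μ(178) = 1, μ(179) = -1, μ(180) = 0, μ(181) = -1, μ(182) = -1, μ(183) = 1, μ(184) = 0, μ(185) = 1, μ(186) = -1, μ(187) = 1, μ(188) = 0, μ(189) = 0, μ(190) = -1, μ(191) = -1, μ(192) = 0, μ(193) = -1, μ(194) = 1, μ(195) = -1, μ(196) = 0. Summing all 196 values: -6. (Mertens function M(x) = Σ_{n ≤ x} μ(n); on average M(x) should be small (PNT ⟺ M(x) = o(x)).)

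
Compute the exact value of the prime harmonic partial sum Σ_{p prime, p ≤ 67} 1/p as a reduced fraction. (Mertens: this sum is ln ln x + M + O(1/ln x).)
Σ 1/p = 13585328068403621603022853/7858321551080267055879090

π(67) = 19, so the primes ≤ 67 are [2, 3, 5, 7, 11, 13, 17, 19, 23, 29, 31, 37, 41, 43, 47, 53, 59, 61, 67]. Summing 1/p over these primes: 13585328068403621603022853/7858321551080267055879090 ≈ 1.7288. Mertens estimate ln ln(67) + 0.2615 ≈ 1.6977.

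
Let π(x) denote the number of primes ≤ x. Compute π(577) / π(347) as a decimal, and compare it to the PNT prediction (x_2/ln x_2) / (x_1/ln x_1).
π(577)/π(347) = 106/69 ≈ 1.5362;  PNT prediction ≈ 1.5298.

π(347) = 69 and π(577) = 106, so π(577)/π(347) ≈ 1.5362. The PNT-predicted ratio is (577/ln(577)) / (347/ln(347)) ≈ 1.5298. The two agree to within a few percent, as expected.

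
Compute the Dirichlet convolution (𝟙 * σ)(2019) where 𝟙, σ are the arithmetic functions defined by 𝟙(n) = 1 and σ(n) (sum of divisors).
(𝟙 * σ)(2019) = 3375

Divisors of 2019: [1, 3, 673, 2019]. For each d | 2019:
  d = 1: 𝟙(1) · σ(2019/1) = 1 · 2696 = 2696
  d = 3: 𝟙(3) · σ(2019/3) = 1 · 674 = 674
  d = 673: 𝟙(673) · σ(2019/673) = 1 · 4 = 4
  d = 2019: 𝟙(2019) · σ(2019/2019) = 1 · 1 = 1
Summing: (𝟙 * σ)(2019) = 2696 + 674 + 4 + 1 = 3375.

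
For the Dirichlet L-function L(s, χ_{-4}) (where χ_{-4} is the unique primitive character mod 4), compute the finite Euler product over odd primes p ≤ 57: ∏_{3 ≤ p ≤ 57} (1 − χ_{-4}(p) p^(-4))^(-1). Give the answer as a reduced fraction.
∏ = 257364431333305770108011762895409938991497014556861335561/260241495905762991772533773778373936417391479107040051200

The odd primes p ≤ 57 are [3, 5, 7, 11, 13, 17, 19, 23, 29, 31, 37, 41, 43, 47, 53]. For each, χ(p) = 1 if p ≡ 1 mod 4, χ(p) = −1 if p ≡ 3 mod 4. Taking (1 − χ(p)/p^4)^(-1) = p^4/(p^4 − χ(p)): (1 − (-1)/3^4)^(-1) · (1 − (1)/5^4)^(-1) · (1 − (-1)/7^4)^(-1) · (1 − (-1)/11^4)^(-1) · (1 − (1)/13^4)^(-1) · (1 − (1)/17^4)^(-1) · (1 − (-1)/19^4)^(-1) · (1 − (-1)/23^4)^(-1) · (1 − (1)/29^4)^(-1) · (1 − (-1)/31^4)^(-1) · (1 − (1)/37^4)^(-1) · (1 − (1)/41^4)^(-1) · (1 − (-1)/43^4)^(-1) · (1 − (-1)/47^4)^(-1) · (1 − (1)/53^4)^(-1) = 257364431333305770108011762895409938991497014556861335561/260241495905762991772533773778373936417391479107040051200.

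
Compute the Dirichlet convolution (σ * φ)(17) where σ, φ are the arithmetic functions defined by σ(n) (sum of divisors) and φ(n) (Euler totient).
(σ * φ)(17) = 34

Divisors of 17: [1, 17]. For each d | 17:
  d = 1: σ(1) · φ(17/1) = 1 · 16 = 16
  d = 17: σ(17) · φ(17/17) = 18 · 1 = 18
Summing: (σ * φ)(17) = 16 + 18 = 34.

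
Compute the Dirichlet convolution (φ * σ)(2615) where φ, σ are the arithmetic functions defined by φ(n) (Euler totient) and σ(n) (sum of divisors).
(φ * σ)(2615) = 10460

Divisors of 2615: [1, 5, 523, 2615]. For each d | 2615:
  d = 1: φ(1) · σ(2615/1) = 1 · 3144 = 3144
  d = 5: φ(5) · σ(2615/5) = 4 · 524 = 2096
  d = 523: φ(523) · σ(2615/523) = 522 · 6 = 3132
  d = 2615: φ(2615) · σ(2615/2615) = 2088 · 1 = 2088
Summing: (φ * σ)(2615) = 3144 + 2096 + 3132 + 2088 = 10460.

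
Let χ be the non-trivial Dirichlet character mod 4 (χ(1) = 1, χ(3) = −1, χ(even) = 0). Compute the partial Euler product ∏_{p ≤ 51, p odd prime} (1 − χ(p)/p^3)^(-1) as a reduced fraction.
∏ = 5542372783760447569145696690995330585/5720007308274565543266215981884637184

The odd primes p ≤ 51 are [3, 5, 7, 11, 13, 17, 19, 23, 29, 31, 37, 41, 43, 47]. For each, χ(p) = 1 if p ≡ 1 mod 4, χ(p) = −1 if p ≡ 3 mod 4. Taking (1 − χ(p)/p^3)^(-1) = p^3/(p^3 − χ(p)): (1 − (-1)/3^3)^(-1) · (1 − (1)/5^3)^(-1) · (1 − (-1)/7^3)^(-1) · (1 − (-1)/11^3)^(-1) · (1 − (1)/13^3)^(-1) · (1 − (1)/17^3)^(-1) · (1 − (-1)/19^3)^(-1) · (1 − (-1)/23^3)^(-1) · (1 − (1)/29^3)^(-1) · (1 − (-1)/31^3)^(-1) · (1 − (1)/37^3)^(-1) · (1 − (1)/41^3)^(-1) · (1 − (-1)/43^3)^(-1) · (1 − (-1)/47^3)^(-1) = 5542372783760447569145696690995330585/5720007308274565543266215981884637184.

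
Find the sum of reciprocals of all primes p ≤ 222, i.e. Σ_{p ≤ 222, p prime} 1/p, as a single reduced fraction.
Σ 1/p = 3215488142498485484492183158345029261034221047849345857469577412562094716564064084247/1645783550795210387735581011435590727981167322669649249414629852197255934130751870910

π(222) = 47, so the primes ≤ 222 are [2, 3, 5, 7, 11, 13, 17, 19, 23, 29, 31, 37, 41, 43, 47, 53, 59, 61, 67, 71, 73, 79, 83, 89, 97, 101, 103, 107, 109, 113, 127, 131, 137, 139, 149, 151, 157, 163, 167, 173, 179, 181, 191, 193, 197, 199, 211]. Summing 1/p over these primes: 3215488142498485484492183158345029261034221047849345857469577412562094716564064084247/1645783550795210387735581011435590727981167322669649249414629852197255934130751870910 ≈ 1.9538. Mertens estimate ln ln(222) + 0.2615 ≈ 1.9484.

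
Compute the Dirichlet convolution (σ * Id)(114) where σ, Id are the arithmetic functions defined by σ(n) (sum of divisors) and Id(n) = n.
(σ * Id)(114) = 1365

Divisors of 114: [1, 2, 3, 6, 19, 38, 57, 114]. For each d | 114:
  d = 1: σ(1) · Id(114/1) = 1 · 114 = 114
  d = 2: σ(2) · Id(114/2) = 3 · 57 = 171
  d = 3: σ(3) · Id(114/3) = 4 · 38 = 152
  d = 6: σ(6) · Id(114/6) = 12 · 19 = 228
  d = 19: σ(19) · Id(114/19) = 20 · 6 = 120
  d = 38: σ(38) · Id(114/38) = 60 · 3 = 180
  d = 57: σ(57) · Id(114/57) = 80 · 2 = 160
  d = 114: σ(114) · Id(114/114) = 240 · 1 = 240
Summing: (σ * Id)(114) = 114 + 171 + 152 + 228 + 120 + 180 + 160 + 240 = 1365.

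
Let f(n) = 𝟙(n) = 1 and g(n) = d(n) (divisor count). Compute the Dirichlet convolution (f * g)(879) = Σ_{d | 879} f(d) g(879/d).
(𝟙 * d)(879) = 9

Divisors of 879: [1, 3, 293, 879]. For each d | 879:
  d = 1: 𝟙(1) · d(879/1) = 1 · 4 = 4
  d = 3: 𝟙(3) · d(879/3) = 1 · 2 = 2
  d = 293: 𝟙(293) · d(879/293) = 1 · 2 = 2
  d = 879: 𝟙(879) · d(879/879) = 1 · 1 = 1
Summing: (𝟙 * d)(879) = 4 + 2 + 2 + 1 = 9.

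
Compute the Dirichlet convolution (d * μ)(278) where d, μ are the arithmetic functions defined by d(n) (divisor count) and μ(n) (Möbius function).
(d * μ)(278) = 1

Divisors of 278: [1, 2, 139, 278]. For each d | 278:
  d = 1: d(1) · μ(278/1) = 1 · 1 = 1
  d = 2: d(2) · μ(278/2) = 2 · -1 = -2
  d = 139: d(139) · μ(278/139) = 2 · -1 = -2
  d = 278: d(278) · μ(278/278) = 4 · 1 = 4
Summing: (d * μ)(278) = 1 + -2 + -2 + 4 = 1.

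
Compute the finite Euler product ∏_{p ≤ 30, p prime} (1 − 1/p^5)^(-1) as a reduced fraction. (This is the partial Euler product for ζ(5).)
∏ = 1706768644476839297326853940371821133625/1645986201084174767898449645913882788864

The primes p ≤ 30 are [2, 3, 5, 7, 11, 13, 17, 19, 23, 29]. For each prime, (1 − 1/p^5)^(-1) = p^5 / (p^5 − 1). The product is (1 − 1/2^5)^(-1), (1 − 1/3^5)^(-1), (1 − 1/5^5)^(-1), (1 − 1/7^5)^(-1), (1 − 1/11^5)^(-1), (1 − 1/13^5)^(-1), (1 − 1/17^5)^(-1), (1 − 1/19^5)^(-1), (1 − 1/23^5)^(-1), (1 − 1/29^5)^(-1) = ∏ p^5 / (p^5 − 1) = 1706768644476839297326853940371821133625/1645986201084174767898449645913882788864.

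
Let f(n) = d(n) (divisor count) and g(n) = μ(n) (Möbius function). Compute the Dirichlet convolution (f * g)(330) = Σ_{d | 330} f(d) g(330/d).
(d * μ)(330) = 1

Divisors of 330: [1, 2, 3, 5, 6, 10, 11, 15, 22, 30, 33, 55, 66, 110, 165, 330]. For each d | 330:
  d = 1: d(1) · μ(330/1) = 1 · 1 = 1
  d = 2: d(2) · μ(330/2) = 2 · -1 = -2
  d = 3: d(3) · μ(330/3) = 2 · -1 = -2
  d = 5: d(5) · μ(330/5) = 2 · -1 = -2
  d = 6: d(6) · μ(330/6) = 4 · 1 = 4
  d = 10: d(10) · μ(330/10) = 4 · 1 = 4
  d = 11: d(11) · μ(330/11) = 2 · -1 = -2
  d = 15: d(15) · μ(330/15) = 4 · 1 = 4
  d = 22: d(22) · μ(330/22) = 4 · 1 = 4
  d = 30: d(30) · μ(330/30) = 8 · -1 = -8
  d = 33: d(33) · μ(330/33) = 4 · 1 = 4
  d = 55: d(55) · μ(330/55) = 4 · 1 = 4
  d = 66: d(66) · μ(330/66) = 8 · -1 = -8
  d = 110: d(110) · μ(330/110) = 8 · -1 = -8
  d = 165: d(165) · μ(330/165) = 8 · -1 = -8
  d = 330: d(330) · μ(330/330) = 16 · 1 = 16
Summing: (d * μ)(330) = 1 + -2 + -2 + -2 + 4 + 4 + -2 + 4 + 4 + -8 + 4 + 4 + -8 + -8 + -8 + 16 = 1.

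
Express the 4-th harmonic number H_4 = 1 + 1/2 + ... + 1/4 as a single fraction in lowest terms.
H_4 = 25/12

Direct summation: H_4 = 1 + 1/2 + ... + 1/4. The least common denominator is lcm(1, ..., 4) = 12; over this denominator the numerator is 12 + 6 + 4 + 3 = 25, so H_4 = 25/12 (already in lowest terms) ≈ 2.08333. (The PNT-adjacent estimate ln(4) + γ ≈ 1.96351 matches within O(1/n).)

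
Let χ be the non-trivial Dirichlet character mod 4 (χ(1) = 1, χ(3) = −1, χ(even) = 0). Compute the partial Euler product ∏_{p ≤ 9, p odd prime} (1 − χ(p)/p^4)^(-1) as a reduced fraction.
∏ = 40516875/40968512

The odd primes p ≤ 9 are [3, 5, 7]. For each, χ(p) = 1 if p ≡ 1 mod 4, χ(p) = −1 if p ≡ 3 mod 4. Taking (1 − χ(p)/p^4)^(-1) = p^4/(p^4 − χ(p)): (1 − (-1)/3^4)^(-1) · (1 − (1)/5^4)^(-1) · (1 − (-1)/7^4)^(-1) = 40516875/40968512.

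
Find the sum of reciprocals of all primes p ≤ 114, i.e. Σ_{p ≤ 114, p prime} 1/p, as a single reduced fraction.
Σ 1/p = 58472171373748331322981543916880425472323867753/31610054640417607788145206291543662493274686990

π(114) = 30, so the primes ≤ 114 are [2, 3, 5, 7, 11, 13, 17, 19, 23, 29, 31, 37, 41, 43, 47, 53, 59, 61, 67, 71, 73, 79, 83, 89, 97, 101, 103, 107, 109, 113]. Summing 1/p over these primes: 58472171373748331322981543916880425472323867753/31610054640417607788145206291543662493274686990 ≈ 1.8498. Mertens estimate ln ln(114) + 0.2615 ≈ 1.8167.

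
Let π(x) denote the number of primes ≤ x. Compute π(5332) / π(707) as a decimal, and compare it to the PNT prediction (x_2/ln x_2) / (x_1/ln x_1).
π(5332)/π(707) = 705/126 ≈ 5.5952;  PNT prediction ≈ 5.7661.

π(707) = 126 and π(5332) = 705, so π(5332)/π(707) ≈ 5.5952. The PNT-predicted ratio is (5332/ln(5332)) / (707/ln(707)) ≈ 5.7661. The two agree to within a few percent, as expected.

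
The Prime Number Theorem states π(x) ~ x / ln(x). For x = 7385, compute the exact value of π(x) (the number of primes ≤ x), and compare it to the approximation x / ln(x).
π(7385) = 938;  x/ln(x) ≈ 829.10;  relative error ≈ 11.61%.

Directly count primes up to 7385: π(7385) = 938. The PNT approximation gives 7385/ln(7385) ≈ 7385/8.90721 ≈ 829.10. Relative error (π(x) − x/ln(x)) / π(x) ≈ 11.61%; the approximation is known to undercount slightly (Li(x) is a better estimate).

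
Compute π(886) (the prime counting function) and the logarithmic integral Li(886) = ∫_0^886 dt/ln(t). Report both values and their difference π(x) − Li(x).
π(886) = 153;  Li(886) ≈ 160.96;  π(x) − Li(x) ≈ -7.96.

Direct count of primes ≤ 886 gives π(886) = 153. Numerical evaluation of the logarithmic integral gives Li(886) ≈ 160.96. The difference π(x) − Li(x) ≈ -7.96 is typically negative for small/moderate x (Li(x) overestimates), though Littlewood's theorem shows this sign changes infinitely often.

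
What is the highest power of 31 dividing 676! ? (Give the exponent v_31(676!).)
v_31(676!) = 21

Legendre's formula: v_p(n!) = Σ_{k ≥ 1} ⌊n / p^k⌋. For p = 31, n = 676, the terms are:
  ⌊676/31^1⌋ = ⌊676/31⌋ = 21
(the next term ⌊676/31^2⌋ = 0, terminating the sum). Summing: v_31(676!) = 21 = 21.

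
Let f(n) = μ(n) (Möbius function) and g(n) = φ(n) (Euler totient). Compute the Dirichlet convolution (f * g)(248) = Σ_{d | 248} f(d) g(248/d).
(μ * φ)(248) = 58

Divisors of 248: [1, 2, 4, 8, 31, 62, 124, 248]. For each d | 248:
  d = 1: μ(1) · φ(248/1) = 1 · 120 = 120
  d = 2: μ(2) · φ(248/2) = -1 · 60 = -60
  d = 4: μ(4) · φ(248/4) = 0 · 30 = 0
  d = 8: μ(8) · φ(248/8) = 0 · 30 = 0
  d = 31: μ(31) · φ(248/31) = -1 · 4 = -4
  d = 62: μ(62) · φ(248/62) = 1 · 2 = 2
  d = 124: μ(124) · φ(248/124) = 0 · 1 = 0
  d = 248: μ(248) · φ(248/248) = 0 · 1 = 0
Summing: (μ * φ)(248) = 120 + -60 + 0 + 0 + -4 + 2 + 0 + 0 = 58.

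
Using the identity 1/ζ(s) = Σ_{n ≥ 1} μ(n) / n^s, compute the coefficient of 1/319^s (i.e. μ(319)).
μ(319) = 1

Factor n = 319 = 11 · 29. μ(n) = 0 if any exponent ≥ 2 (not squarefree); otherwise μ(n) = (−1)^{ω(n)} where ω(n) is the number of distinct prime factors. Applying: μ(319) = 1.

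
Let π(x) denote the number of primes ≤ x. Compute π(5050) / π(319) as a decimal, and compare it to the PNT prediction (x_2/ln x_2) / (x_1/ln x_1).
π(5050)/π(319) = 675/66 ≈ 10.2273;  PNT prediction ≈ 10.7031.

π(319) = 66 and π(5050) = 675, so π(5050)/π(319) ≈ 10.2273. The PNT-predicted ratio is (5050/ln(5050)) / (319/ln(319)) ≈ 10.7031. The two agree to within a few percent, as expected.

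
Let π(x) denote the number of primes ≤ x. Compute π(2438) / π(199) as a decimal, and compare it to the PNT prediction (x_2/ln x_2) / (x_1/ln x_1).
π(2438)/π(199) = 361/46 ≈ 7.8478;  PNT prediction ≈ 8.3152.

π(199) = 46 and π(2438) = 361, so π(2438)/π(199) ≈ 7.8478. The PNT-predicted ratio is (2438/ln(2438)) / (199/ln(199)) ≈ 8.3152. The two agree to within a few percent, as expected.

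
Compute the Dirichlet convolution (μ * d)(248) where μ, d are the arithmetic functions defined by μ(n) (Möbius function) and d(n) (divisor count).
(μ * d)(248) = 1

Divisors of 248: [1, 2, 4, 8, 31, 62, 124, 248]. For each d | 248:
  d = 1: μ(1) · d(248/1) = 1 · 8 = 8
  d = 2: μ(2) · d(248/2) = -1 · 6 = -6
  d = 4: μ(4) · d(248/4) = 0 · 4 = 0
  d = 8: μ(8) · d(248/8) = 0 · 2 = 0
  d = 31: μ(31) · d(248/31) = -1 · 4 = -4
  d = 62: μ(62) · d(248/62) = 1 · 3 = 3
  d = 124: μ(124) · d(248/124) = 0 · 2 = 0
  d = 248: μ(248) · d(248/248) = 0 · 1 = 0
Summing: (μ * d)(248) = 8 + -6 + 0 + 0 + -4 + 3 + 0 + 0 = 1.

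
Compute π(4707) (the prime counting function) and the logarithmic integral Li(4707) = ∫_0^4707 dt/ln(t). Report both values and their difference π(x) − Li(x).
π(4707) = 635;  Li(4707) ≈ 649.76;  π(x) − Li(x) ≈ -14.76.

Direct count of primes ≤ 4707 gives π(4707) = 635. Numerical evaluation of the logarithmic integral gives Li(4707) ≈ 649.76. The difference π(x) − Li(x) ≈ -14.76 is typically negative for small/moderate x (Li(x) overestimates), though Littlewood's theorem shows this sign changes infinitely often.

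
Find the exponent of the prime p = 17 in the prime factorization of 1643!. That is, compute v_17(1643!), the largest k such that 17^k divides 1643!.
v_17(1643!) = 101

Legendre's formula: v_p(n!) = Σ_{k ≥ 1} ⌊n / p^k⌋. For p = 17, n = 1643, the terms are:
  ⌊1643/17^1⌋ = ⌊1643/17⌋ = 96
  ⌊1643/17^2⌋ = ⌊1643/289⌋ = 5
(the next term ⌊1643/17^3⌋ = 0, terminating the sum). Summing: v_17(1643!) = 96 + 5 = 101.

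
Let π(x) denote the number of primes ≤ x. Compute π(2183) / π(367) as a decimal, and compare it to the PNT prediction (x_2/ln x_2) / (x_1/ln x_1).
π(2183)/π(367) = 327/73 ≈ 4.4795;  PNT prediction ≈ 4.5687.

π(367) = 73 and π(2183) = 327, so π(2183)/π(367) ≈ 4.4795. The PNT-predicted ratio is (2183/ln(2183)) / (367/ln(367)) ≈ 4.5687. The two agree to within a few percent, as expected.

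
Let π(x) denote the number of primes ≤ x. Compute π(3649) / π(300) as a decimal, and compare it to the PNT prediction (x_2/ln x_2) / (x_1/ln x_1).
π(3649)/π(300) = 510/62 ≈ 8.2258;  PNT prediction ≈ 8.4583.

π(300) = 62 and π(3649) = 510, so π(3649)/π(300) ≈ 8.2258. The PNT-predicted ratio is (3649/ln(3649)) / (300/ln(300)) ≈ 8.4583. The two agree to within a few percent, as expected.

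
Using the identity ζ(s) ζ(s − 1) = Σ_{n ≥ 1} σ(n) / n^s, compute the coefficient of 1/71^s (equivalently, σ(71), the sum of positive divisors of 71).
σ(71) = 72

In the product (Σ m^0/m^s)(Σ k / k^s) = Σ (Σ_{d | n} d) / n^s, the coefficient of 1/n^s is σ(n) = Σ_{d | n} d. For n = 71, divisors are [1, 71]; summing: σ(71) = 72.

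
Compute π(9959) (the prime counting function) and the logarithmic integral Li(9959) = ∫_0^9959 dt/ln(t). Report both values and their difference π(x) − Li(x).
π(9959) = 1227;  Li(9959) ≈ 1241.68;  π(x) − Li(x) ≈ -14.68.

Direct count of primes ≤ 9959 gives π(9959) = 1227. Numerical evaluation of the logarithmic integral gives Li(9959) ≈ 1241.68. The difference π(x) − Li(x) ≈ -14.68 is typically negative for small/moderate x (Li(x) overestimates), though Littlewood's theorem shows this sign changes infinitely often.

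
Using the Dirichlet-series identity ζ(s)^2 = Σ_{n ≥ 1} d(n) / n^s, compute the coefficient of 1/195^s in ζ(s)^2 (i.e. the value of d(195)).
d(195) = 8

ζ(s)^2 = (Σ 1/m^s)(Σ 1/k^s). The coefficient of 1/n^s in the product is the number of ordered pairs (m, k) with mk = n, which equals d(n). For n = 195, divisors are [1, 3, 5, 13, 15, 39, 65, 195], so d(195) = 8.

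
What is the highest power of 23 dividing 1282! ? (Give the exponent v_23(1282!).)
v_23(1282!) = 57

Legendre's formula: v_p(n!) = Σ_{k ≥ 1} ⌊n / p^k⌋. For p = 23, n = 1282, the terms are:
  ⌊1282/23^1⌋ = ⌊1282/23⌋ = 55
  ⌊1282/23^2⌋ = ⌊1282/529⌋ = 2
(the next term ⌊1282/23^3⌋ = 0, terminating the sum). Summing: v_23(1282!) = 55 + 2 = 57.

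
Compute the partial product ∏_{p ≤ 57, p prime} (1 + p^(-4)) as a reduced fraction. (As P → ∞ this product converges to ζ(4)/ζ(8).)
∏ = 22191296873353842710281222970410269196792920578371108176528669216114688/20586999778381633591344384332656221508370849439367985929948634732675625

The primes p ≤ 57 are [2, 3, 5, 7, 11, 13, 17, 19, 23, 29, 31, 37, 41, 43, 47, 53]. For each, (1 + 1/p^4) = (p^4 + 1)/p^4. Multiplying these fractions over p ∈ [2, 3, 5, 7, 11, 13, 17, 19, 23, 29, 31, 37, 41, 43, 47, 53] gives 22191296873353842710281222970410269196792920578371108176528669216114688/20586999778381633591344384332656221508370849439367985929948634732675625. (In the limit P → ∞ this tends to ζ(4)/ζ(8).)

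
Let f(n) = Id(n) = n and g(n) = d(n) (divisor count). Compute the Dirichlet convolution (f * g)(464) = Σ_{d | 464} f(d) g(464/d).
(Id * d)(464) = 1767

Divisors of 464: [1, 2, 4, 8, 16, 29, 58, 116, 232, 464]. For each d | 464:
  d = 1: Id(1) · d(464/1) = 1 · 10 = 10
  d = 2: Id(2) · d(464/2) = 2 · 8 = 16
  d = 4: Id(4) · d(464/4) = 4 · 6 = 24
  d = 8: Id(8) · d(464/8) = 8 · 4 = 32
  d = 16: Id(16) · d(464/16) = 16 · 2 = 32
  d = 29: Id(29) · d(464/29) = 29 · 5 = 145
  d = 58: Id(58) · d(464/58) = 58 · 4 = 232
  d = 116: Id(116) · d(464/116) = 116 · 3 = 348
  d = 232: Id(232) · d(464/232) = 232 · 2 = 464
  d = 464: Id(464) · d(464/464) = 464 · 1 = 464
Summing: (Id * d)(464) = 10 + 16 + 24 + 32 + 32 + 145 + 232 + 348 + 464 + 464 = 1767.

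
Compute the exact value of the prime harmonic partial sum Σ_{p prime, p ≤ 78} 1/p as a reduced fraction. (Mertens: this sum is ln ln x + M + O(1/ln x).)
Σ 1/p = 71544353681891529224514036059/40729680599249024150621323470

π(78) = 21, so the primes ≤ 78 are [2, 3, 5, 7, 11, 13, 17, 19, 23, 29, 31, 37, 41, 43, 47, 53, 59, 61, 67, 71, 73]. Summing 1/p over these primes: 71544353681891529224514036059/40729680599249024150621323470 ≈ 1.7566. Mertens estimate ln ln(78) + 0.2615 ≈ 1.7332.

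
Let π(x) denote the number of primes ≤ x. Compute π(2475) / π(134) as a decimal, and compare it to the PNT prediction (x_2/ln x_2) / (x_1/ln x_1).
π(2475)/π(134) = 366/32 ≈ 11.4375;  PNT prediction ≈ 11.5772.

π(134) = 32 and π(2475) = 366, so π(2475)/π(134) ≈ 11.4375. The PNT-predicted ratio is (2475/ln(2475)) / (134/ln(134)) ≈ 11.5772. The two agree to within a few percent, as expected.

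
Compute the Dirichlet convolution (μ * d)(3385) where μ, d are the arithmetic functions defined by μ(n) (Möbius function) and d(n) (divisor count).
(μ * d)(3385) = 1

Divisors of 3385: [1, 5, 677, 3385]. For each d | 3385:
  d = 1: μ(1) · d(3385/1) = 1 · 4 = 4
  d = 5: μ(5) · d(3385/5) = -1 · 2 = -2
  d = 677: μ(677) · d(3385/677) = -1 · 2 = -2
  d = 3385: μ(3385) · d(3385/3385) = 1 · 1 = 1
Summing: (μ * d)(3385) = 4 + -2 + -2 + 1 = 1.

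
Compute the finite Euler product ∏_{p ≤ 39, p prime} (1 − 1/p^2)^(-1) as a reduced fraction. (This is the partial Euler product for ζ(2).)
∏ = 5974606913975783369/3652034743605657600

The primes p ≤ 39 are [2, 3, 5, 7, 11, 13, 17, 19, 23, 29, 31, 37]. For each prime, (1 − 1/p^2)^(-1) = p^2 / (p^2 − 1). The product is (1 − 1/2^2)^(-1), (1 − 1/3^2)^(-1), (1 − 1/5^2)^(-1), (1 − 1/7^2)^(-1), (1 − 1/11^2)^(-1), (1 − 1/13^2)^(-1), (1 − 1/17^2)^(-1), (1 − 1/19^2)^(-1), (1 − 1/23^2)^(-1), (1 − 1/29^2)^(-1), (1 − 1/31^2)^(-1), (1 − 1/37^2)^(-1) = ∏ p^2 / (p^2 − 1) = 5974606913975783369/3652034743605657600.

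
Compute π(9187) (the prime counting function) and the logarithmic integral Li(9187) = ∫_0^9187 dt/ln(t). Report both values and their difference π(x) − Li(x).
π(9187) = 1139;  Li(9187) ≈ 1157.46;  π(x) − Li(x) ≈ -18.46.

Direct count of primes ≤ 9187 gives π(9187) = 1139. Numerical evaluation of the logarithmic integral gives Li(9187) ≈ 1157.46. The difference π(x) − Li(x) ≈ -18.46 is typically negative for small/moderate x (Li(x) overestimates), though Littlewood's theorem shows this sign changes infinitely often.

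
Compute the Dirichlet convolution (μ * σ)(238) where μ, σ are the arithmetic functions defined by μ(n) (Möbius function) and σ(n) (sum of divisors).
(μ * σ)(238) = 238

Divisors of 238: [1, 2, 7, 14, 17, 34, 119, 238]. For each d | 238:
  d = 1: μ(1) · σ(238/1) = 1 · 432 = 432
  d = 2: μ(2) · σ(238/2) = -1 · 144 = -144
  d = 7: μ(7) · σ(238/7) = -1 · 54 = -54
  d = 14: μ(14) · σ(238/14) = 1 · 18 = 18
  d = 17: μ(17) · σ(238/17) = -1 · 24 = -24
  d = 34: μ(34) · σ(238/34) = 1 · 8 = 8
  d = 119: μ(119) · σ(238/119) = 1 · 3 = 3
  d = 238: μ(238) · σ(238/238) = -1 · 1 = -1
Summing: (μ * σ)(238) = 432 + -144 + -54 + 18 + -24 + 8 + 3 + -1 = 238.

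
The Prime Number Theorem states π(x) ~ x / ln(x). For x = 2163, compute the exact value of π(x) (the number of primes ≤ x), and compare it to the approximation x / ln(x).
π(2163) = 326;  x/ln(x) ≈ 281.67;  relative error ≈ 13.60%.

Directly count primes up to 2163: π(2163) = 326. The PNT approximation gives 2163/ln(2163) ≈ 2163/7.67925 ≈ 281.67. Relative error (π(x) − x/ln(x)) / π(x) ≈ 13.60%; the approximation is known to undercount slightly (Li(x) is a better estimate).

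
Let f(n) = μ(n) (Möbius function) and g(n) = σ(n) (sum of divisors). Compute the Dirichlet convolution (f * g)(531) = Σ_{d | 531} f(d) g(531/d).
(μ * σ)(531) = 531

Divisors of 531: [1, 3, 9, 59, 177, 531]. For each d | 531:
  d = 1: μ(1) · σ(531/1) = 1 · 780 = 780
  d = 3: μ(3) · σ(531/3) = -1 · 240 = -240
  d = 9: μ(9) · σ(531/9) = 0 · 60 = 0
  d = 59: μ(59) · σ(531/59) = -1 · 13 = -13
  d = 177: μ(177) · σ(531/177) = 1 · 4 = 4
  d = 531: μ(531) · σ(531/531) = 0 · 1 = 0
Summing: (μ * σ)(531) = 780 + -240 + 0 + -13 + 4 + 0 = 531.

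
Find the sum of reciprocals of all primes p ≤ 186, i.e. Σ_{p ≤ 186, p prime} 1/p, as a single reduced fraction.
Σ 1/p = 10408867916382550633331528920459565913027063402071390584941986323453055203/5397346292805549782720214077673687806275517530364350655459511599582614290

π(186) = 42, so the primes ≤ 186 are [2, 3, 5, 7, 11, 13, 17, 19, 23, 29, 31, 37, 41, 43, 47, 53, 59, 61, 67, 71, 73, 79, 83, 89, 97, 101, 103, 107, 109, 113, 127, 131, 137, 139, 149, 151, 157, 163, 167, 173, 179, 181]. Summing 1/p over these primes: 10408867916382550633331528920459565913027063402071390584941986323453055203/5397346292805549782720214077673687806275517530364350655459511599582614290 ≈ 1.9285. Mertens estimate ln ln(186) + 0.2615 ≈ 1.9151.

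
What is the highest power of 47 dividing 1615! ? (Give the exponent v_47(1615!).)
v_47(1615!) = 34

Legendre's formula: v_p(n!) = Σ_{k ≥ 1} ⌊n / p^k⌋. For p = 47, n = 1615, the terms are:
  ⌊1615/47^1⌋ = ⌊1615/47⌋ = 34
(the next term ⌊1615/47^2⌋ = 0, terminating the sum). Summing: v_47(1615!) = 34 = 34.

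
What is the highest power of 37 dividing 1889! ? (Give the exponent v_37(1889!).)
v_37(1889!) = 52

Legendre's formula: v_p(n!) = Σ_{k ≥ 1} ⌊n / p^k⌋. For p = 37, n = 1889, the terms are:
  ⌊1889/37^1⌋ = ⌊1889/37⌋ = 51
  ⌊1889/37^2⌋ = ⌊1889/1369⌋ = 1
(the next term ⌊1889/37^3⌋ = 0, terminating the sum). Summing: v_37(1889!) = 51 + 1 = 52.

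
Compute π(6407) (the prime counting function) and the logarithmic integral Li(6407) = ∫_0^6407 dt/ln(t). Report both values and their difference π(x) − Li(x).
π(6407) = 834;  Li(6407) ≈ 847.02;  π(x) − Li(x) ≈ -13.02.

Direct count of primes ≤ 6407 gives π(6407) = 834. Numerical evaluation of the logarithmic integral gives Li(6407) ≈ 847.02. The difference π(x) − Li(x) ≈ -13.02 is typically negative for small/moderate x (Li(x) overestimates), though Littlewood's theorem shows this sign changes infinitely often.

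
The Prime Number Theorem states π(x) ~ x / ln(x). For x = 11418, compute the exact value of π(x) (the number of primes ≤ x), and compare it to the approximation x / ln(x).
π(11418) = 1377;  x/ln(x) ≈ 1222.10;  relative error ≈ 11.25%.

Directly count primes up to 11418: π(11418) = 1377. The PNT approximation gives 11418/ln(11418) ≈ 11418/9.34295 ≈ 1222.10. Relative error (π(x) − x/ln(x)) / π(x) ≈ 11.25%; the approximation is known to undercount slightly (Li(x) is a better estimate).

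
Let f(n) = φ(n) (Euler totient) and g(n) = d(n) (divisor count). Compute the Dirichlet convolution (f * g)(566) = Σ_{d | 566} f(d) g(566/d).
(φ * d)(566) = 852

Divisors of 566: [1, 2, 283, 566]. For each d | 566:
  d = 1: φ(1) · d(566/1) = 1 · 4 = 4
  d = 2: φ(2) · d(566/2) = 1 · 2 = 2
  d = 283: φ(283) · d(566/283) = 282 · 2 = 564
  d = 566: φ(566) · d(566/566) = 282 · 1 = 282
Summing: (φ * d)(566) = 4 + 2 + 564 + 282 = 852.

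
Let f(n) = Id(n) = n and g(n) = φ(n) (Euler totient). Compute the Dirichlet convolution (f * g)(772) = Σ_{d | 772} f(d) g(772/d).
(Id * φ)(772) = 3080

Divisors of 772: [1, 2, 4, 193, 386, 772]. For each d | 772:
  d = 1: Id(1) · φ(772/1) = 1 · 384 = 384
  d = 2: Id(2) · φ(772/2) = 2 · 192 = 384
  d = 4: Id(4) · φ(772/4) = 4 · 192 = 768
  d = 193: Id(193) · φ(772/193) = 193 · 2 = 386
  d = 386: Id(386) · φ(772/386) = 386 · 1 = 386
  d = 772: Id(772) · φ(772/772) = 772 · 1 = 772
Summing: (Id * φ)(772) = 384 + 384 + 768 + 386 + 386 + 772 = 3080.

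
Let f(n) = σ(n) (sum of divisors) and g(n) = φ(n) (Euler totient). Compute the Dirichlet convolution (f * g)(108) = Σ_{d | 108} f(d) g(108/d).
(σ * φ)(108) = 1296

Divisors of 108: [1, 2, 3, 4, 6, 9, 12, 18, 27, 36, 54, 108]. For each d | 108:
  d = 1: σ(1) · φ(108/1) = 1 · 36 = 36
  d = 2: σ(2) · φ(108/2) = 3 · 18 = 54
  d = 3: σ(3) · φ(108/3) = 4 · 12 = 48
  d = 4: σ(4) · φ(108/4) = 7 · 18 = 126
  d = 6: σ(6) · φ(108/6) = 12 · 6 = 72
  d = 9: σ(9) · φ(108/9) = 13 · 4 = 52
  d = 12: σ(12) · φ(108/12) = 28 · 6 = 168
  d = 18: σ(18) · φ(108/18) = 39 · 2 = 78
  d = 27: σ(27) · φ(108/27) = 40 · 2 = 80
  d = 36: σ(36) · φ(108/36) = 91 · 2 = 182
  d = 54: σ(54) · φ(108/54) = 120 · 1 = 120
  d = 108: σ(108) · φ(108/108) = 280 · 1 = 280
Summing: (σ * φ)(108) = 36 + 54 + 48 + 126 + 72 + 52 + 168 + 78 + 80 + 182 + 120 + 280 = 1296.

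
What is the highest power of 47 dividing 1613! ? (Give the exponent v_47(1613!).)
v_47(1613!) = 34

Legendre's formula: v_p(n!) = Σ_{k ≥ 1} ⌊n / p^k⌋. For p = 47, n = 1613, the terms are:
  ⌊1613/47^1⌋ = ⌊1613/47⌋ = 34
(the next term ⌊1613/47^2⌋ = 0, terminating the sum). Summing: v_47(1613!) = 34 = 34.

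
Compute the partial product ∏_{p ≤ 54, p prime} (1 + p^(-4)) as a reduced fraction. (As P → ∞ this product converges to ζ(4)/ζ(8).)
∏ = 22191296873353842710281222970410269196792920578371108176528669216114688/20586999778381633591344384332656221508370849439367985929948634732675625

The primes p ≤ 54 are [2, 3, 5, 7, 11, 13, 17, 19, 23, 29, 31, 37, 41, 43, 47, 53]. For each, (1 + 1/p^4) = (p^4 + 1)/p^4. Multiplying these fractions over p ∈ [2, 3, 5, 7, 11, 13, 17, 19, 23, 29, 31, 37, 41, 43, 47, 53] gives 22191296873353842710281222970410269196792920578371108176528669216114688/20586999778381633591344384332656221508370849439367985929948634732675625. (In the limit P → ∞ this tends to ζ(4)/ζ(8).)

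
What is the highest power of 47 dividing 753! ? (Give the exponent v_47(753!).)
v_47(753!) = 16

Legendre's formula: v_p(n!) = Σ_{k ≥ 1} ⌊n / p^k⌋. For p = 47, n = 753, the terms are:
  ⌊753/47^1⌋ = ⌊753/47⌋ = 16
(the next term ⌊753/47^2⌋ = 0, terminating the sum). Summing: v_47(753!) = 16 = 16.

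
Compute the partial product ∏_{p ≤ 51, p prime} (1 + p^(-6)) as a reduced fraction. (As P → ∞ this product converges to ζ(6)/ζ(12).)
∏ = 862155056480201047883460386910418315829132841121015872043175453729006428800800000/847666095717512475523225986389496867701830685289319692004055511811488189213173229

The primes p ≤ 51 are [2, 3, 5, 7, 11, 13, 17, 19, 23, 29, 31, 37, 41, 43, 47]. For each, (1 + 1/p^6) = (p^6 + 1)/p^6. Multiplying these fractions over p ∈ [2, 3, 5, 7, 11, 13, 17, 19, 23, 29, 31, 37, 41, 43, 47] gives 862155056480201047883460386910418315829132841121015872043175453729006428800800000/847666095717512475523225986389496867701830685289319692004055511811488189213173229. (In the limit P → ∞ this tends to ζ(6)/ζ(12).)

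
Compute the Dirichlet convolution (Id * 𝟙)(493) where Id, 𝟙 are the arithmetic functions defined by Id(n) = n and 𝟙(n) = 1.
(Id * 𝟙)(493) = 540

Divisors of 493: [1, 17, 29, 493]. For each d | 493:
  d = 1: Id(1) · 𝟙(493/1) = 1 · 1 = 1
  d = 17: Id(17) · 𝟙(493/17) = 17 · 1 = 17
  d = 29: Id(29) · 𝟙(493/29) = 29 · 1 = 29
  d = 493: Id(493) · 𝟙(493/493) = 493 · 1 = 493
Summing: (Id * 𝟙)(493) = 1 + 17 + 29 + 493 = 540.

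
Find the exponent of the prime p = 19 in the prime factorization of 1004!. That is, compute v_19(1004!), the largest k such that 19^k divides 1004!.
v_19(1004!) = 54

Legendre's formula: v_p(n!) = Σ_{k ≥ 1} ⌊n / p^k⌋. For p = 19, n = 1004, the terms are:
  ⌊1004/19^1⌋ = ⌊1004/19⌋ = 52
  ⌊1004/19^2⌋ = ⌊1004/361⌋ = 2
(the next term ⌊1004/19^3⌋ = 0, terminating the sum). Summing: v_19(1004!) = 52 + 2 = 54.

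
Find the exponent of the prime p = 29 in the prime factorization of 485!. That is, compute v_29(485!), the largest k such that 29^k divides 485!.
v_29(485!) = 16

Legendre's formula: v_p(n!) = Σ_{k ≥ 1} ⌊n / p^k⌋. For p = 29, n = 485, the terms are:
  ⌊485/29^1⌋ = ⌊485/29⌋ = 16
(the next term ⌊485/29^2⌋ = 0, terminating the sum). Summing: v_29(485!) = 16 = 16.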